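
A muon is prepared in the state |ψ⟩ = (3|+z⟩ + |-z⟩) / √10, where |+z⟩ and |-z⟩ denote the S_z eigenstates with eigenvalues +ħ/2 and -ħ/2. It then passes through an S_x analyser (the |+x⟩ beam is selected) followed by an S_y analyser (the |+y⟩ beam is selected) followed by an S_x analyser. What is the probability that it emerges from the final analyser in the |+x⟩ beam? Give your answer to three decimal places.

0.200

First analyser (S_x): P(|+x⟩) = |⟨+x|ψ⟩|² = 16/20.
After stage 1 the state is |+x⟩; P(|+y⟩) = |⟨+y|+x⟩|² = 1/2.
After stage 2 the state is |+y⟩; P(|+x⟩) = |⟨+x|+y⟩|² = 1/2.
Joint probability = 16/20 × 1/2 × 1/2 = 0.200.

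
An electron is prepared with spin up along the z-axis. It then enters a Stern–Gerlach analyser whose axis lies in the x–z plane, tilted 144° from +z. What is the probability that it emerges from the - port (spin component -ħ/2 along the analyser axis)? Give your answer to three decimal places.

For spin-½, the probability of finding spin-up along an axis at angle θ to the initial spin direction is cos²(θ/2); spin-down is sin²(θ/2).
θ = 144°, so P = sin²(72°) ≈ 0.905.

0.905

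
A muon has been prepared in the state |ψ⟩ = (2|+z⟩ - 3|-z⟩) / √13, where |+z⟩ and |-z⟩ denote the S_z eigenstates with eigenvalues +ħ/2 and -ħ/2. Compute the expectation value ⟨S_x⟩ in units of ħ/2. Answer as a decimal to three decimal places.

-0.923

⟨σ_x⟩ = 2 Re(a* b)/(|a|²+|b|²) with a = 2, b = -3.
a* b = -6, so ⟨σ_x⟩ = -12/13.
⟨S_x⟩ = (ħ/2)·⟨σ_x⟩.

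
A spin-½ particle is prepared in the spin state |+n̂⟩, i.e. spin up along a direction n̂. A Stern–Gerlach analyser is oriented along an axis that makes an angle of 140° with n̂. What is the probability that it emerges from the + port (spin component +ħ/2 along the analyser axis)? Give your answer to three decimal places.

For spin-½, the probability of finding spin-up along an axis at angle θ to the initial spin direction is cos²(θ/2); spin-down is sin²(θ/2).
θ = 140°, so P = cos²(70°) ≈ 0.117.

0.117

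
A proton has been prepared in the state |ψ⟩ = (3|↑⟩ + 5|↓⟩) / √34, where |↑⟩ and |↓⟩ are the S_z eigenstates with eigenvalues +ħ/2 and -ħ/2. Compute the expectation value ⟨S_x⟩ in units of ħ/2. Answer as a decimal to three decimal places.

0.882

⟨σ_x⟩ = 2 Re(a* b)/(|a|²+|b|²) with a = 3, b = 5.
a* b = 15, so ⟨σ_x⟩ = 30/34.
⟨S_x⟩ = (ħ/2)·⟨σ_x⟩.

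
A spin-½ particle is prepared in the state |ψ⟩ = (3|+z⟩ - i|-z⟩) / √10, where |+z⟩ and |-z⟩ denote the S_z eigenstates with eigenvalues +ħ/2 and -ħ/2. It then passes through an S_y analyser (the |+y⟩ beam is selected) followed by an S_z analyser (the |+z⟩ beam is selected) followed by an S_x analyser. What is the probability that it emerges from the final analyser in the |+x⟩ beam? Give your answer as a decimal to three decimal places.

0.050

First analyser (S_y): P(|+y⟩) = |⟨+y|ψ⟩|² = 4/20.
After stage 1 the state is |+y⟩; P(|+z⟩) = |⟨+z|+y⟩|² = 1/2.
After stage 2 the state is |+z⟩; P(|+x⟩) = |⟨+x|+z⟩|² = 1/2.
Joint probability = 4/20 × 1/2 × 1/2 = 0.050.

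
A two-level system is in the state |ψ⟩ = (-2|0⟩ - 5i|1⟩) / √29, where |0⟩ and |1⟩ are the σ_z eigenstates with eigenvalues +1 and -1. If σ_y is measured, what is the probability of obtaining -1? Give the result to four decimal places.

0.1552

|-y⟩ = (|0⟩ - i|1⟩)/√2, so ⟨-y|ψ⟩ = (3) / (√2·√29).
P = |3|² / 58 = 9/58.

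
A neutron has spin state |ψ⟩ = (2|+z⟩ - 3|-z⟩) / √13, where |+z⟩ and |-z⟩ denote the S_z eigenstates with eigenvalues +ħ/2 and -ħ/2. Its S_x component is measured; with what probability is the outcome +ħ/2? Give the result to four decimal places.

0.0385

|+x⟩ = (|+z⟩ + |-z⟩)/√2, so ⟨+x|ψ⟩ = (-1) / (√2·√13).
P = |-1|² / 26 = 1/26.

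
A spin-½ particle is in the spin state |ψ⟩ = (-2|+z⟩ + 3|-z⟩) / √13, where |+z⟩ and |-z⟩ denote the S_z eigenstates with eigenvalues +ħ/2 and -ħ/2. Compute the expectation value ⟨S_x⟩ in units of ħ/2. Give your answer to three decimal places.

-0.923

⟨σ_x⟩ = 2 Re(a* b)/(|a|²+|b|²) with a = -2, b = 3.
a* b = -6, so ⟨σ_x⟩ = -12/13.
⟨S_x⟩ = (ħ/2)·⟨σ_x⟩.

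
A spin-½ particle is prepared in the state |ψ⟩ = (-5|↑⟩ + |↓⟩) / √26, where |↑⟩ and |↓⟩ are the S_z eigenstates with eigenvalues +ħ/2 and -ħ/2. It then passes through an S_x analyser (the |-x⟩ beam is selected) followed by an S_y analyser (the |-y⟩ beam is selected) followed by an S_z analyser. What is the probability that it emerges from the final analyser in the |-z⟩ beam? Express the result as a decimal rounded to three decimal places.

0.173

First analyser (S_x): P(|-x⟩) = |⟨-x|ψ⟩|² = 36/52.
After stage 1 the state is |-x⟩; P(|-y⟩) = |⟨-y|-x⟩|² = 1/2.
After stage 2 the state is |-y⟩; P(|-z⟩) = |⟨-z|-y⟩|² = 1/2.
Joint probability = 36/52 × 1/2 × 1/2 = 0.173.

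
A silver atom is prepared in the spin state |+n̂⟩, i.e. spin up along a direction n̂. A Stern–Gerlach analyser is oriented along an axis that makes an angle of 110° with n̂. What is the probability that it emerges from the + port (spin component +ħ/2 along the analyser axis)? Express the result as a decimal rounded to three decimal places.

For spin-½, the probability of finding spin-up along an axis at angle θ to the initial spin direction is cos²(θ/2); spin-down is sin²(θ/2).
θ = 110°, so P = cos²(55°) ≈ 0.329.

0.329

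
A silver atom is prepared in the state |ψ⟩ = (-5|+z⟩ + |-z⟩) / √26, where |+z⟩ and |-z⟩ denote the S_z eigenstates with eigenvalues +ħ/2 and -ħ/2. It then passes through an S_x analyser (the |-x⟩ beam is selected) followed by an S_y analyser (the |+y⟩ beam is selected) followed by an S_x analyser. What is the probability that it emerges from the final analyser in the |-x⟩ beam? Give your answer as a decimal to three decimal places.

0.173

First analyser (S_x): P(|-x⟩) = |⟨-x|ψ⟩|² = 36/52.
After stage 1 the state is |-x⟩; P(|+y⟩) = |⟨+y|-x⟩|² = 1/2.
After stage 2 the state is |+y⟩; P(|-x⟩) = |⟨-x|+y⟩|² = 1/2.
Joint probability = 36/52 × 1/2 × 1/2 = 0.173.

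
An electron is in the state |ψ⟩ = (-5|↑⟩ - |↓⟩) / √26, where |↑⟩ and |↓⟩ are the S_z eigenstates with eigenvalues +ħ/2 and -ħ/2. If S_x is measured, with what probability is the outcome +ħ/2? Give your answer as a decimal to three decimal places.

|+x⟩ = (|↑⟩ + |↓⟩)/√2, so ⟨+x|ψ⟩ = (-6) / (√2·√26).
P = |-6|² / 52 = 36/52.

0.692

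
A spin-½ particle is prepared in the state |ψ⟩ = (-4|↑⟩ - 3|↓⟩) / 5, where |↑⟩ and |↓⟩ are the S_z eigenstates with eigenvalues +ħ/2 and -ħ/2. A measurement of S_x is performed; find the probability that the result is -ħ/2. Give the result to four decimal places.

|-x⟩ = (|↑⟩ - |↓⟩)/√2, so ⟨-x|ψ⟩ = (-1) / (√2·5).
P = |-1|² / 50 = 1/50.

0.0200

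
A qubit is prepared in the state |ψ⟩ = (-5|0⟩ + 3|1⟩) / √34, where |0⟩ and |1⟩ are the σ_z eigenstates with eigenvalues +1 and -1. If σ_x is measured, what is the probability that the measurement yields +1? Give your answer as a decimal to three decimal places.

0.059

|+x⟩ = (|0⟩ + |1⟩)/√2, so ⟨+x|ψ⟩ = (-2) / (√2·√34).
P = |-2|² / 68 = 4/68.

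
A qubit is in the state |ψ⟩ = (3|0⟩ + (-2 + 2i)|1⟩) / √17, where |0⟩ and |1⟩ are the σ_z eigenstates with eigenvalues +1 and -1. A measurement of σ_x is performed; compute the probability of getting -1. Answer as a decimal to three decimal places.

0.853

|-x⟩ = (|0⟩ - |1⟩)/√2, so ⟨-x|ψ⟩ = (5 - 2i) / (√2·√17).
P = |5 - 2i|² / 34 = 29/34.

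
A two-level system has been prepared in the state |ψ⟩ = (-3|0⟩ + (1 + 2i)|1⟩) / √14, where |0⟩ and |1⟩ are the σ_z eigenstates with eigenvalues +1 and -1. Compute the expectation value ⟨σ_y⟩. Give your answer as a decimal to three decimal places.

-0.857

⟨σ_y⟩ = 2 Im(a* b)/(|a|²+|b|²) with a = -3, b = (1 + 2i).
a* b = (-3 - 6i), so ⟨σ_y⟩ = -12/14.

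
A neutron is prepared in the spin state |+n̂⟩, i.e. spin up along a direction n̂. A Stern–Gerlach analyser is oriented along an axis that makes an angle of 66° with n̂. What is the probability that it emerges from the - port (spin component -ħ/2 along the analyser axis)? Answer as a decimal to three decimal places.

0.297

For spin-½, the probability of finding spin-up along an axis at angle θ to the initial spin direction is cos²(θ/2); spin-down is sin²(θ/2).
θ = 66°, so P = sin²(33°) ≈ 0.297.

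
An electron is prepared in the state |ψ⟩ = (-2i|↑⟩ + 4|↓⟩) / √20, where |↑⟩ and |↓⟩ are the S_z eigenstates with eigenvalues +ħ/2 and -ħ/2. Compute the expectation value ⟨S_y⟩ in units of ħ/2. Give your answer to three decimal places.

⟨σ_y⟩ = 2 Im(a* b)/(|a|²+|b|²) with a = -2i, b = 4.
a* b = 8i, so ⟨σ_y⟩ = 16/20.
⟨S_y⟩ = (ħ/2)·⟨σ_y⟩.

0.800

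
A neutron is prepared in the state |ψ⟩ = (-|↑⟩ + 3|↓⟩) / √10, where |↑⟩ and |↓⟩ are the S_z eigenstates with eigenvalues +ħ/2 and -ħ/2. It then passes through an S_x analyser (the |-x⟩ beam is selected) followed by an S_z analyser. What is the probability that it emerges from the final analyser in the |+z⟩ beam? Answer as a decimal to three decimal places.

First analyser (S_x): P(|-x⟩) = |⟨-x|ψ⟩|² = 16/20.
After stage 1 the state is |-x⟩; P(|+z⟩) = |⟨+z|-x⟩|² = 1/2.
Joint probability = 16/20 × 1/2 = 0.400.

0.400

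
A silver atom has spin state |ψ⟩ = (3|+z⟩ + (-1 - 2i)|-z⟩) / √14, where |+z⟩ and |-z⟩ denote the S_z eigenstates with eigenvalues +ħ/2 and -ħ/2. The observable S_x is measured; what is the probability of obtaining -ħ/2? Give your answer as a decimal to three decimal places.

0.714

|-x⟩ = (|+z⟩ - |-z⟩)/√2, so ⟨-x|ψ⟩ = (4 + 2i) / (√2·√14).
P = |4 + 2i|² / 28 = 20/28.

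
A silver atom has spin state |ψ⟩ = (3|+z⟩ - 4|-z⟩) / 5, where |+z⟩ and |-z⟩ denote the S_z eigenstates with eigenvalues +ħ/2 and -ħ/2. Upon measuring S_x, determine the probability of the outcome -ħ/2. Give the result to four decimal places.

0.9800

|-x⟩ = (|+z⟩ - |-z⟩)/√2, so ⟨-x|ψ⟩ = (7) / (√2·5).
P = |7|² / 50 = 49/50.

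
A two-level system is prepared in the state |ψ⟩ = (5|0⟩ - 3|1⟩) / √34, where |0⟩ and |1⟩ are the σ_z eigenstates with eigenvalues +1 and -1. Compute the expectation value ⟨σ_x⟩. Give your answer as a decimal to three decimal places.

-0.882

⟨σ_x⟩ = 2 Re(a* b)/(|a|²+|b|²) with a = 5, b = -3.
a* b = -15, so ⟨σ_x⟩ = -30/34.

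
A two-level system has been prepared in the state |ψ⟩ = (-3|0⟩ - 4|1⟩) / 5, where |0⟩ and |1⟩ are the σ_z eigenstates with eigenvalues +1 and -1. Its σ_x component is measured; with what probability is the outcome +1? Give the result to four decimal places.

|+x⟩ = (|0⟩ + |1⟩)/√2, so ⟨+x|ψ⟩ = (-7) / (√2·5).
P = |-7|² / 50 = 49/50.

0.9800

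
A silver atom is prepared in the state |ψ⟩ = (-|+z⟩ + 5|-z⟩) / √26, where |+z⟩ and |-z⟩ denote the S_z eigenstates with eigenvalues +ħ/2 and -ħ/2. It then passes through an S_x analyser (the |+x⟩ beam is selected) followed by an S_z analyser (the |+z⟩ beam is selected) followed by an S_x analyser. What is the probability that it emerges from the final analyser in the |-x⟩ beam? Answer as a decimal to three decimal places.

0.077

First analyser (S_x): P(|+x⟩) = |⟨+x|ψ⟩|² = 16/52.
After stage 1 the state is |+x⟩; P(|+z⟩) = |⟨+z|+x⟩|² = 1/2.
After stage 2 the state is |+z⟩; P(|-x⟩) = |⟨-x|+z⟩|² = 1/2.
Joint probability = 16/52 × 1/2 × 1/2 = 0.077.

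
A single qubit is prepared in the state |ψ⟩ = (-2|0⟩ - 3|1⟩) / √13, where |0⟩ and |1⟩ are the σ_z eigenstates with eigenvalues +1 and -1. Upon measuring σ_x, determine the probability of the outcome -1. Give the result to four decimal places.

|-x⟩ = (|0⟩ - |1⟩)/√2, so ⟨-x|ψ⟩ = (1) / (√2·√13).
P = |1|² / 26 = 1/26.

0.0385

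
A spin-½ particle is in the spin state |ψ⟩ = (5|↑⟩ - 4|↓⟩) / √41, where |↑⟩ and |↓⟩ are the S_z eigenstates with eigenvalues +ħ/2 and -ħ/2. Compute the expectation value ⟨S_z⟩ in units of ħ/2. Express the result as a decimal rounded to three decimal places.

0.220

⟨σ_z⟩ = |a|² - |b|² divided by |a|²+|b|², with a, b the |↑⟩, |↓⟩ amplitudes.
= (25 - 16)/41 = 9/41.
⟨S_z⟩ = (ħ/2)·⟨σ_z⟩.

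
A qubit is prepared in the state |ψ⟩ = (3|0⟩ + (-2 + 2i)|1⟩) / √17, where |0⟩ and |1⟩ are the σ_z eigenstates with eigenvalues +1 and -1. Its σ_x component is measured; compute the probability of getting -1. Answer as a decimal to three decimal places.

0.853

|-x⟩ = (|0⟩ - |1⟩)/√2, so ⟨-x|ψ⟩ = (5 - 2i) / (√2·√17).
P = |5 - 2i|² / 34 = 29/34.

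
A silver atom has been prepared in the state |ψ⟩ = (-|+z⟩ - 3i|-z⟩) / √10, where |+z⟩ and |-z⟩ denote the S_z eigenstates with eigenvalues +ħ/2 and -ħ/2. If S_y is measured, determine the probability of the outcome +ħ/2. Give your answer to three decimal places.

|+y⟩ = (|+z⟩ + i|-z⟩)/√2, so ⟨+y|ψ⟩ = (-4) / (√2·√10).
P = |-4|² / 20 = 16/20.

0.800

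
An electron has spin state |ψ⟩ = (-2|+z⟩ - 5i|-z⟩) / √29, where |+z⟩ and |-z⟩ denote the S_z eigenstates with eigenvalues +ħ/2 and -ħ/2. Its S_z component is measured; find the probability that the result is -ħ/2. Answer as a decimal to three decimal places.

0.862

The -ħ/2 outcome corresponds to |-z⟩. Its amplitude in |ψ⟩ is -5i/√29.
P = |-5i|² / 29 = 25/29.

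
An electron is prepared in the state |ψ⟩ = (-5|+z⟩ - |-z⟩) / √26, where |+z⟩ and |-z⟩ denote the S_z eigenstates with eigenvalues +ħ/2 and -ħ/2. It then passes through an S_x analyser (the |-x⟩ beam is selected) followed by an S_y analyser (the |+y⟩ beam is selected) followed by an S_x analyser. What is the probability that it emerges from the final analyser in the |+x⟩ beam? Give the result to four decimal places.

0.0769

First analyser (S_x): P(|-x⟩) = |⟨-x|ψ⟩|² = 16/52.
After stage 1 the state is |-x⟩; P(|+y⟩) = |⟨+y|-x⟩|² = 1/2.
After stage 2 the state is |+y⟩; P(|+x⟩) = |⟨+x|+y⟩|² = 1/2.
Joint probability = 16/52 × 1/2 × 1/2 = 0.0769.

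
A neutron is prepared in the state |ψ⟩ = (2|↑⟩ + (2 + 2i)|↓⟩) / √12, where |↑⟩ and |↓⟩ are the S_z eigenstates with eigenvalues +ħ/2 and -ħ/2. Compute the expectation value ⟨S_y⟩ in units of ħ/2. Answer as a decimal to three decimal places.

⟨σ_y⟩ = 2 Im(a* b)/(|a|²+|b|²) with a = 2, b = (2 + 2i).
a* b = (4 + 4i), so ⟨σ_y⟩ = 8/12.
⟨S_y⟩ = (ħ/2)·⟨σ_y⟩.

0.667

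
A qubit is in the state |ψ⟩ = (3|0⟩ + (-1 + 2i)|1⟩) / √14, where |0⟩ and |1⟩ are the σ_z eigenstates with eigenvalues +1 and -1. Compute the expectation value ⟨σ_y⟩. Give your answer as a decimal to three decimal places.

0.857

⟨σ_y⟩ = 2 Im(a* b)/(|a|²+|b|²) with a = 3, b = (-1 + 2i).
a* b = (-3 + 6i), so ⟨σ_y⟩ = 12/14.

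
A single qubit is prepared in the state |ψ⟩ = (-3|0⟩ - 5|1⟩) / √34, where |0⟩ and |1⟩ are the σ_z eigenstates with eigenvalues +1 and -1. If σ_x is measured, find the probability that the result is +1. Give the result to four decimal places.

0.9412

|+x⟩ = (|0⟩ + |1⟩)/√2, so ⟨+x|ψ⟩ = (-8) / (√2·√34).
P = |-8|² / 68 = 64/68.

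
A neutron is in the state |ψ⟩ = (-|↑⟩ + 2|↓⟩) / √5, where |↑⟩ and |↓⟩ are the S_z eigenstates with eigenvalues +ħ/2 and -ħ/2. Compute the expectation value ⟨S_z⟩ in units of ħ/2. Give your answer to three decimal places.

-0.600

⟨σ_z⟩ = |a|² - |b|² divided by |a|²+|b|², with a, b the |↑⟩, |↓⟩ amplitudes.
= (1 - 4)/5 = -3/5.
⟨S_z⟩ = (ħ/2)·⟨σ_z⟩.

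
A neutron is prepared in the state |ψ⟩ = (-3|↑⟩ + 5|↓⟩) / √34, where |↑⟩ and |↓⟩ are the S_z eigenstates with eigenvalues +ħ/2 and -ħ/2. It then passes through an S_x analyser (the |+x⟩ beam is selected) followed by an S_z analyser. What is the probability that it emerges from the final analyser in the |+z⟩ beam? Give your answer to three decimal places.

0.029

First analyser (S_x): P(|+x⟩) = |⟨+x|ψ⟩|² = 4/68.
After stage 1 the state is |+x⟩; P(|+z⟩) = |⟨+z|+x⟩|² = 1/2.
Joint probability = 4/68 × 1/2 = 0.029.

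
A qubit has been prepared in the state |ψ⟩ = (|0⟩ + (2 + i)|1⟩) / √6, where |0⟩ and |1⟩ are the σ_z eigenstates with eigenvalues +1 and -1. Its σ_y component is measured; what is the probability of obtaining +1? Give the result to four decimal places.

|+y⟩ = (|0⟩ + i|1⟩)/√2, so ⟨+y|ψ⟩ = (2 - 2i) / (√2·√6).
P = |2 - 2i|² / 12 = 8/12.

0.6667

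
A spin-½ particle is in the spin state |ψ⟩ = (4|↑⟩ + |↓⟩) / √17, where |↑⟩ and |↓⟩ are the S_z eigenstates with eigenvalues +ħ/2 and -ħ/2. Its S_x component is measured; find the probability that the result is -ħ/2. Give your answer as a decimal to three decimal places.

|-x⟩ = (|↑⟩ - |↓⟩)/√2, so ⟨-x|ψ⟩ = (3) / (√2·√17).
P = |3|² / 34 = 9/34.

0.265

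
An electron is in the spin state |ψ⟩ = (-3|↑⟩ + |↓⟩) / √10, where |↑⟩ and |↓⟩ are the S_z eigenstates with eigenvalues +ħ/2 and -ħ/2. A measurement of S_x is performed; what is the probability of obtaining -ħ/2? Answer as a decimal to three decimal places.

|-x⟩ = (|↑⟩ - |↓⟩)/√2, so ⟨-x|ψ⟩ = (-4) / (√2·√10).
P = |-4|² / 20 = 16/20.

0.800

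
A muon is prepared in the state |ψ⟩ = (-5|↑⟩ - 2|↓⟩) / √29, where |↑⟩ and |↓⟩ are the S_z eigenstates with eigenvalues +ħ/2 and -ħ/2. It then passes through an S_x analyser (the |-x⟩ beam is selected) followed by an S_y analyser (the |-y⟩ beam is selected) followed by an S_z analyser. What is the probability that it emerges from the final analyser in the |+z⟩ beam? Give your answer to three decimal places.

First analyser (S_x): P(|-x⟩) = |⟨-x|ψ⟩|² = 9/58.
After stage 1 the state is |-x⟩; P(|-y⟩) = |⟨-y|-x⟩|² = 1/2.
After stage 2 the state is |-y⟩; P(|+z⟩) = |⟨+z|-y⟩|² = 1/2.
Joint probability = 9/58 × 1/2 × 1/2 = 0.039.

0.039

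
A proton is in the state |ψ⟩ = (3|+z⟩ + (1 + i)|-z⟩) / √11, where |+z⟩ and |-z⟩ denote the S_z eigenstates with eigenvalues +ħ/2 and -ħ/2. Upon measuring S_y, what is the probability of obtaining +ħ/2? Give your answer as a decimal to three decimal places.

0.773

|+y⟩ = (|+z⟩ + i|-z⟩)/√2, so ⟨+y|ψ⟩ = (4 - i) / (√2·√11).
P = |4 - i|² / 22 = 17/22.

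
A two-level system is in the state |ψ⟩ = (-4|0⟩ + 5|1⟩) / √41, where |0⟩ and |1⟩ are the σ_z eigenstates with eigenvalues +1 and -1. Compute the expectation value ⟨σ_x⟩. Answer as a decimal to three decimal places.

-0.976

⟨σ_x⟩ = 2 Re(a* b)/(|a|²+|b|²) with a = -4, b = 5.
a* b = -20, so ⟨σ_x⟩ = -40/41.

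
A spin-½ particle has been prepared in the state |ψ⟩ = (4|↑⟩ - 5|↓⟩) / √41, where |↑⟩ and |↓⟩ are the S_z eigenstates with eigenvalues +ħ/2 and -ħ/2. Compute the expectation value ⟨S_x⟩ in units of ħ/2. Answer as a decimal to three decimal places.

⟨σ_x⟩ = 2 Re(a* b)/(|a|²+|b|²) with a = 4, b = -5.
a* b = -20, so ⟨σ_x⟩ = -40/41.
⟨S_x⟩ = (ħ/2)·⟨σ_x⟩.

-0.976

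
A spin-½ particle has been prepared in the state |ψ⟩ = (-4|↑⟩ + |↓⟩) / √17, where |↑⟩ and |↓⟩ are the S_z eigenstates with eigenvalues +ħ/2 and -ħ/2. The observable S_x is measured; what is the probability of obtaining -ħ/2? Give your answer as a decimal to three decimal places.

0.735

|-x⟩ = (|↑⟩ - |↓⟩)/√2, so ⟨-x|ψ⟩ = (-5) / (√2·√17).
P = |-5|² / 34 = 25/34.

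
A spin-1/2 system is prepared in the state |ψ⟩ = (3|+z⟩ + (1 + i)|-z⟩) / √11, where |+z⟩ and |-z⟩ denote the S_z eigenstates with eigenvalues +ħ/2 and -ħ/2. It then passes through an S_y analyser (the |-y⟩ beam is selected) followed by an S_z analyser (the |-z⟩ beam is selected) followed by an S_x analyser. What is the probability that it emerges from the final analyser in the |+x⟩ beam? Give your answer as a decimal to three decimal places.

0.057

First analyser (S_y): P(|-y⟩) = |⟨-y|ψ⟩|² = 5/22.
After stage 1 the state is |-y⟩; P(|-z⟩) = |⟨-z|-y⟩|² = 1/2.
After stage 2 the state is |-z⟩; P(|+x⟩) = |⟨+x|-z⟩|² = 1/2.
Joint probability = 5/22 × 1/2 × 1/2 = 0.057.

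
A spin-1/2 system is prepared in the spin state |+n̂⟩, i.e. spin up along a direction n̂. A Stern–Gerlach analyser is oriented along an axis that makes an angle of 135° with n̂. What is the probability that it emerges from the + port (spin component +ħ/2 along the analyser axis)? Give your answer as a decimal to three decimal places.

For spin-½, the probability of finding spin-up along an axis at angle θ to the initial spin direction is cos²(θ/2); spin-down is sin²(θ/2).
θ = 135°, so P = cos²(67.5°) ≈ 0.146.

0.146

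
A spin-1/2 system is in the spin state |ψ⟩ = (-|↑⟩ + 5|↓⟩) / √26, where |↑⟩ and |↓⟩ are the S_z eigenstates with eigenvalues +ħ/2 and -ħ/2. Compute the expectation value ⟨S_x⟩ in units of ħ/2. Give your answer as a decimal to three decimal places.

⟨σ_x⟩ = 2 Re(a* b)/(|a|²+|b|²) with a = -1, b = 5.
a* b = -5, so ⟨σ_x⟩ = -10/26.
⟨S_x⟩ = (ħ/2)·⟨σ_x⟩.

-0.385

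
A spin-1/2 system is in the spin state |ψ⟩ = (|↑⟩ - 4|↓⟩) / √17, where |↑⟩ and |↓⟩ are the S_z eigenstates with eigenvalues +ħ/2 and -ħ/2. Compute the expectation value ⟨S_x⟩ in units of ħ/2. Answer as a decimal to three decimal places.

-0.471

⟨σ_x⟩ = 2 Re(a* b)/(|a|²+|b|²) with a = 1, b = -4.
a* b = -4, so ⟨σ_x⟩ = -8/17.
⟨S_x⟩ = (ħ/2)·⟨σ_x⟩.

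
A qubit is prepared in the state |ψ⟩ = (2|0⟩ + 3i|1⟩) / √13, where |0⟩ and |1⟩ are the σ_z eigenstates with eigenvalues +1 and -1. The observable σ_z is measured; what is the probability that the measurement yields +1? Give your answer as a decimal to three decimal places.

The +1 outcome corresponds to |0⟩. Its amplitude in |ψ⟩ is 2/√13.
P = |2|² / 13 = 4/13.

0.308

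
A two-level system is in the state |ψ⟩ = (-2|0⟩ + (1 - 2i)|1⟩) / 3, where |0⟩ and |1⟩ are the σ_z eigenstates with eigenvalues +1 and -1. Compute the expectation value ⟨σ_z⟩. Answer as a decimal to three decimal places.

⟨σ_z⟩ = |a|² - |b|² divided by |a|²+|b|², with a, b the |0⟩, |1⟩ amplitudes.
= (4 - 5)/9 = -1/9.

-0.111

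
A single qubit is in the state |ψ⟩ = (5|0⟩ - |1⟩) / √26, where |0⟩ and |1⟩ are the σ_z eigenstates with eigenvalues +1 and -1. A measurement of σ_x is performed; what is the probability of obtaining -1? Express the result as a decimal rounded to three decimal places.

|-x⟩ = (|0⟩ - |1⟩)/√2, so ⟨-x|ψ⟩ = (6) / (√2·√26).
P = |6|² / 52 = 36/52.

0.692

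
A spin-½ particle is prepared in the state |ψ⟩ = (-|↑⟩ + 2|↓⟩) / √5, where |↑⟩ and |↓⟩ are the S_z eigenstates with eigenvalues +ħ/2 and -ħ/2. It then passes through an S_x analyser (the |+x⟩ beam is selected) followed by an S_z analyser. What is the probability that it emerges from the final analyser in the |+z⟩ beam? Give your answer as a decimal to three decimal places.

First analyser (S_x): P(|+x⟩) = |⟨+x|ψ⟩|² = 1/10.
After stage 1 the state is |+x⟩; P(|+z⟩) = |⟨+z|+x⟩|² = 1/2.
Joint probability = 1/10 × 1/2 = 0.050.

0.050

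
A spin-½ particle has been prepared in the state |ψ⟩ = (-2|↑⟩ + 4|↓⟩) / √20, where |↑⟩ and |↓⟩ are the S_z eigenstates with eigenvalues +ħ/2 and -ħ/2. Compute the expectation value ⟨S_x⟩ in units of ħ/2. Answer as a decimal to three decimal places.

⟨σ_x⟩ = 2 Re(a* b)/(|a|²+|b|²) with a = -2, b = 4.
a* b = -8, so ⟨σ_x⟩ = -16/20.
⟨S_x⟩ = (ħ/2)·⟨σ_x⟩.

-0.800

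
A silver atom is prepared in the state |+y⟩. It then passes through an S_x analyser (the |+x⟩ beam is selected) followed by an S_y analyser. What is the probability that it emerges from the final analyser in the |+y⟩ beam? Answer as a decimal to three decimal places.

0.250

First analyser (S_x): from |+y⟩, P(|+x⟩) = 1/2.
After stage 1 the state is |+x⟩; P(|+y⟩) = |⟨+y|+x⟩|² = 1/2.
Joint probability = 1/2 × 1/2 = 0.250.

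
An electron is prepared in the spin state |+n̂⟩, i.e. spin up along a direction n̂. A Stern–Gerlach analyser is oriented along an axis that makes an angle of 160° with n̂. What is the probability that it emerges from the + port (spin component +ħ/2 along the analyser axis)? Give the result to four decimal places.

For spin-½, the probability of finding spin-up along an axis at angle θ to the initial spin direction is cos²(θ/2); spin-down is sin²(θ/2).
θ = 160°, so P = cos²(80°) ≈ 0.0302.

0.0302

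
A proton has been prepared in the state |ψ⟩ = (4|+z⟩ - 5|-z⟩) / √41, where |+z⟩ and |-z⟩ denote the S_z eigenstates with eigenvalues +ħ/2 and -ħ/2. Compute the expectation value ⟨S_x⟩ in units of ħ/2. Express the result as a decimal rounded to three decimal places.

⟨σ_x⟩ = 2 Re(a* b)/(|a|²+|b|²) with a = 4, b = -5.
a* b = -20, so ⟨σ_x⟩ = -40/41.
⟨S_x⟩ = (ħ/2)·⟨σ_x⟩.

-0.976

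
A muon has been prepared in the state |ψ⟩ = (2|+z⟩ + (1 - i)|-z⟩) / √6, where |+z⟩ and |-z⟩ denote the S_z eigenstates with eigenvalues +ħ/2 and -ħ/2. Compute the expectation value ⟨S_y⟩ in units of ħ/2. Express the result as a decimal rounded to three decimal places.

-0.667

⟨σ_y⟩ = 2 Im(a* b)/(|a|²+|b|²) with a = 2, b = (1 - i).
a* b = (2 - 2i), so ⟨σ_y⟩ = -4/6.
⟨S_y⟩ = (ħ/2)·⟨σ_y⟩.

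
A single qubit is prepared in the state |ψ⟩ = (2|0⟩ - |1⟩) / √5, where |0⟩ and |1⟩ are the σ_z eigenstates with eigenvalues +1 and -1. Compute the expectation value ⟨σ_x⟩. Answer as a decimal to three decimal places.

⟨σ_x⟩ = 2 Re(a* b)/(|a|²+|b|²) with a = 2, b = -1.
a* b = -2, so ⟨σ_x⟩ = -4/5.

-0.800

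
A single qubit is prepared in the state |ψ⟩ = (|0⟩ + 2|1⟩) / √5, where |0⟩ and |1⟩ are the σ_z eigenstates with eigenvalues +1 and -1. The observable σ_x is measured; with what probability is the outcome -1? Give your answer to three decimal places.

0.100

|-x⟩ = (|0⟩ - |1⟩)/√2, so ⟨-x|ψ⟩ = (-1) / (√2·√5).
P = |-1|² / 10 = 1/10.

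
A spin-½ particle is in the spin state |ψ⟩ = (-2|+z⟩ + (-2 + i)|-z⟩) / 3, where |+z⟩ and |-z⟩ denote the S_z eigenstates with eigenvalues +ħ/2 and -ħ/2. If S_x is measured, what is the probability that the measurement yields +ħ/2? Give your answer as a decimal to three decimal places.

0.944

|+x⟩ = (|+z⟩ + |-z⟩)/√2, so ⟨+x|ψ⟩ = (-4 + i) / (√2·3).
P = |-4 + i|² / 18 = 17/18.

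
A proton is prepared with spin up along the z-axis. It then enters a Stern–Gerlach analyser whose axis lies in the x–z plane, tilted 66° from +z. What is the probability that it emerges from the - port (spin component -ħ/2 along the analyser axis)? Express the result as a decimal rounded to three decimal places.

0.297

For spin-½, the probability of finding spin-up along an axis at angle θ to the initial spin direction is cos²(θ/2); spin-down is sin²(θ/2).
θ = 66°, so P = sin²(33°) ≈ 0.297.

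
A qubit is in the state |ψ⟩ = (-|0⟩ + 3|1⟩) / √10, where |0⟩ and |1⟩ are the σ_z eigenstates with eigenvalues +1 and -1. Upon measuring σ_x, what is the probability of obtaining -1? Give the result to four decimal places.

|-x⟩ = (|0⟩ - |1⟩)/√2, so ⟨-x|ψ⟩ = (-4) / (√2·√10).
P = |-4|² / 20 = 16/20.

0.8000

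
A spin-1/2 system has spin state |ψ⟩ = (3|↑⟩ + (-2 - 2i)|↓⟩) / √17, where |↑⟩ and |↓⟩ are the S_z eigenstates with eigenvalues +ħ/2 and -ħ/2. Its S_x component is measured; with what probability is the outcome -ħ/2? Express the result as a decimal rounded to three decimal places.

|-x⟩ = (|↑⟩ - |↓⟩)/√2, so ⟨-x|ψ⟩ = (5 + 2i) / (√2·√17).
P = |5 + 2i|² / 34 = 29/34.

0.853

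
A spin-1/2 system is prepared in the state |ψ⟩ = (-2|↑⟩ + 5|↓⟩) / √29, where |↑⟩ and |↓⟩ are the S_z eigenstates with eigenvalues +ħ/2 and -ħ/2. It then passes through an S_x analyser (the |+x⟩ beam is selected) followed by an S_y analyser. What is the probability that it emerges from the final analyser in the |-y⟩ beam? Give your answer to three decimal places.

First analyser (S_x): P(|+x⟩) = |⟨+x|ψ⟩|² = 9/58.
After stage 1 the state is |+x⟩; P(|-y⟩) = |⟨-y|+x⟩|² = 1/2.
Joint probability = 9/58 × 1/2 = 0.078.

0.078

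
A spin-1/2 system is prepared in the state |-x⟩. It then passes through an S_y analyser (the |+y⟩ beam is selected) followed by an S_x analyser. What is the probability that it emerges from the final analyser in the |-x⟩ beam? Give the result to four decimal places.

First analyser (S_y): from |-x⟩, P(|+y⟩) = 1/2.
After stage 1 the state is |+y⟩; P(|-x⟩) = |⟨-x|+y⟩|² = 1/2.
Joint probability = 1/2 × 1/2 = 0.2500.

0.2500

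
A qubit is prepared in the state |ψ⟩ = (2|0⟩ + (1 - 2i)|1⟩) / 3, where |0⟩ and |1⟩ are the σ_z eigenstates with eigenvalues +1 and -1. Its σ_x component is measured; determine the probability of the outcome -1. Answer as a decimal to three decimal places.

0.278

|-x⟩ = (|0⟩ - |1⟩)/√2, so ⟨-x|ψ⟩ = (1 + 2i) / (√2·3).
P = |1 + 2i|² / 18 = 5/18.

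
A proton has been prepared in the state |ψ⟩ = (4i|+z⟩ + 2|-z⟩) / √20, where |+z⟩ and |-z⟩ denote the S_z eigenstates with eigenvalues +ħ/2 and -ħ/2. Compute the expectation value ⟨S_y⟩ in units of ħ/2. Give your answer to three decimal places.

-0.800

⟨σ_y⟩ = 2 Im(a* b)/(|a|²+|b|²) with a = 4i, b = 2.
a* b = -8i, so ⟨σ_y⟩ = -16/20.
⟨S_y⟩ = (ħ/2)·⟨σ_y⟩.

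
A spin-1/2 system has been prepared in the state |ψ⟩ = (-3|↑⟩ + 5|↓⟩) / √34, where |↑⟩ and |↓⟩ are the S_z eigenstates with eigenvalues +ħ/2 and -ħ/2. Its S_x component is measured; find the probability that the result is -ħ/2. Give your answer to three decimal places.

0.941

|-x⟩ = (|↑⟩ - |↓⟩)/√2, so ⟨-x|ψ⟩ = (-8) / (√2·√34).
P = |-8|² / 68 = 64/68.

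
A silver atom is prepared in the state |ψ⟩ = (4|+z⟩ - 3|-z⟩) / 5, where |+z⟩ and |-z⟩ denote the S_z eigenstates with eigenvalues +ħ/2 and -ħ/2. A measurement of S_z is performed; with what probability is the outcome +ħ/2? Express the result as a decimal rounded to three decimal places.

The +ħ/2 outcome corresponds to |+z⟩. Its amplitude in |ψ⟩ is 4/5.
P = |4|² / 25 = 16/25.

0.640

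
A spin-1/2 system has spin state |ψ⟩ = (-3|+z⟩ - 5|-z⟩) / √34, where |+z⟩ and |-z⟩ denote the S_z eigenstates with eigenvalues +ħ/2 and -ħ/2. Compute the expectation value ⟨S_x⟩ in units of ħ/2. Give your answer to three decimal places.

0.882

⟨σ_x⟩ = 2 Re(a* b)/(|a|²+|b|²) with a = -3, b = -5.
a* b = 15, so ⟨σ_x⟩ = 30/34.
⟨S_x⟩ = (ħ/2)·⟨σ_x⟩.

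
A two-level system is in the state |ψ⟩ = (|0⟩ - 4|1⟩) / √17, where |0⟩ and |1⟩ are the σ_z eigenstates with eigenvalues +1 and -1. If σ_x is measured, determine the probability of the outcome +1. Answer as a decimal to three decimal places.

|+x⟩ = (|0⟩ + |1⟩)/√2, so ⟨+x|ψ⟩ = (-3) / (√2·√17).
P = |-3|² / 34 = 9/34.

0.265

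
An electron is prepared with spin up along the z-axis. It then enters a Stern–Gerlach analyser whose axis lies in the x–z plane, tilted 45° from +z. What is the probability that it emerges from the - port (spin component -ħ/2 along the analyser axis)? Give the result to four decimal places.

0.1464

For spin-½, the probability of finding spin-up along an axis at angle θ to the initial spin direction is cos²(θ/2); spin-down is sin²(θ/2).
θ = 45°, so P = sin²(22.5°) ≈ 0.1464.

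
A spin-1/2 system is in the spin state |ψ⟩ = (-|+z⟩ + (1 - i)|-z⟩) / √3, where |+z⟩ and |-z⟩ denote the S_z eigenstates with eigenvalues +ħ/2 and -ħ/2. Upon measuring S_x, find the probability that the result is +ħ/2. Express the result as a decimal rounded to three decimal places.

|+x⟩ = (|+z⟩ + |-z⟩)/√2, so ⟨+x|ψ⟩ = (-i) / (√2·√3).
P = |-i|² / 6 = 1/6.

0.167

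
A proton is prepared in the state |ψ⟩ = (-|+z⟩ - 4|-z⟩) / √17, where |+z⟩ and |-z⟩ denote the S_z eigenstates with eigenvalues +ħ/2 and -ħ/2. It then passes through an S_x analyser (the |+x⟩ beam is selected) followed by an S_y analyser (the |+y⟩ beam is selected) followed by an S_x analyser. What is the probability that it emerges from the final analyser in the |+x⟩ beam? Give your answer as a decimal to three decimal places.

First analyser (S_x): P(|+x⟩) = |⟨+x|ψ⟩|² = 25/34.
After stage 1 the state is |+x⟩; P(|+y⟩) = |⟨+y|+x⟩|² = 1/2.
After stage 2 the state is |+y⟩; P(|+x⟩) = |⟨+x|+y⟩|² = 1/2.
Joint probability = 25/34 × 1/2 × 1/2 = 0.184.

0.184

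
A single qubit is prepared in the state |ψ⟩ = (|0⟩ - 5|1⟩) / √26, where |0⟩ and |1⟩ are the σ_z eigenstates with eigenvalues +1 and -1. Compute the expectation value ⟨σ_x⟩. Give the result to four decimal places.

⟨σ_x⟩ = 2 Re(a* b)/(|a|²+|b|²) with a = 1, b = -5.
a* b = -5, so ⟨σ_x⟩ = -10/26.

-0.3846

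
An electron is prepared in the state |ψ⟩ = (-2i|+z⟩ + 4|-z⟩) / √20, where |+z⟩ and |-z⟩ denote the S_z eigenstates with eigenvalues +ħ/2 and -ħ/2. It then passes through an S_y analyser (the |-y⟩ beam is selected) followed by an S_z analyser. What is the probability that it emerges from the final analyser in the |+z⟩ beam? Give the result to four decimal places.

First analyser (S_y): P(|-y⟩) = |⟨-y|ψ⟩|² = 4/40.
After stage 1 the state is |-y⟩; P(|+z⟩) = |⟨+z|-y⟩|² = 1/2.
Joint probability = 4/40 × 1/2 = 0.0500.

0.0500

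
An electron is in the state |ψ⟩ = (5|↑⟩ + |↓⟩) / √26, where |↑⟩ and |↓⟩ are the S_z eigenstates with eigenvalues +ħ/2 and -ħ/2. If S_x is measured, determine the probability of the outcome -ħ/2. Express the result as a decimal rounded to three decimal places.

|-x⟩ = (|↑⟩ - |↓⟩)/√2, so ⟨-x|ψ⟩ = (4) / (√2·√26).
P = |4|² / 52 = 16/52.

0.308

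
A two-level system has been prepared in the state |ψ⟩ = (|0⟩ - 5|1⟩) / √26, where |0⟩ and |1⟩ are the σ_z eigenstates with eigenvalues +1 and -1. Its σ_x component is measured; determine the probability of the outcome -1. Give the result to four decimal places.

|-x⟩ = (|0⟩ - |1⟩)/√2, so ⟨-x|ψ⟩ = (6) / (√2·√26).
P = |6|² / 52 = 36/52.

0.6923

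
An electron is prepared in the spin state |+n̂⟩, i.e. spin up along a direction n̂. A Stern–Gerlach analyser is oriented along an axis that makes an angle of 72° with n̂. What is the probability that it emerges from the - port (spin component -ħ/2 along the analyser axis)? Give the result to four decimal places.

0.3455

For spin-½, the probability of finding spin-up along an axis at angle θ to the initial spin direction is cos²(θ/2); spin-down is sin²(θ/2).
θ = 72°, so P = sin²(36°) ≈ 0.3455.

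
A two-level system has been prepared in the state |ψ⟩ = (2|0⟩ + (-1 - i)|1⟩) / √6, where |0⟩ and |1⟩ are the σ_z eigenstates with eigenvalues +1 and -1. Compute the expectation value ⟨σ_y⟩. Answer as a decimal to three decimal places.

⟨σ_y⟩ = 2 Im(a* b)/(|a|²+|b|²) with a = 2, b = (-1 - i).
a* b = (-2 - 2i), so ⟨σ_y⟩ = -4/6.

-0.667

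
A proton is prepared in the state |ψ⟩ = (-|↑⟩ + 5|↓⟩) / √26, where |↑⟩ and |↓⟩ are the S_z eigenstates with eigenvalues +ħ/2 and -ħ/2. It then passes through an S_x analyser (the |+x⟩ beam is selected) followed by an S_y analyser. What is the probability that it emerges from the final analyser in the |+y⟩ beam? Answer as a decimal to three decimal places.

First analyser (S_x): P(|+x⟩) = |⟨+x|ψ⟩|² = 16/52.
After stage 1 the state is |+x⟩; P(|+y⟩) = |⟨+y|+x⟩|² = 1/2.
Joint probability = 16/52 × 1/2 = 0.154.

0.154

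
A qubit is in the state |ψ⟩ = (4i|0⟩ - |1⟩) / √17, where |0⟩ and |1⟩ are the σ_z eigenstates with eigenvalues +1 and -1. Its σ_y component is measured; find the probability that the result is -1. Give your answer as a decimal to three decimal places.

|-y⟩ = (|0⟩ - i|1⟩)/√2, so ⟨-y|ψ⟩ = (3i) / (√2·√17).
P = |3i|² / 34 = 9/34.

0.265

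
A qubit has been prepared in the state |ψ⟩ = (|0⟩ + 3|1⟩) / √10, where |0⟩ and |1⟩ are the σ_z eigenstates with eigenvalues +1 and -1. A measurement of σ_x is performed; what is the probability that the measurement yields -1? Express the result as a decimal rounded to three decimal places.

|-x⟩ = (|0⟩ - |1⟩)/√2, so ⟨-x|ψ⟩ = (-2) / (√2·√10).
P = |-2|² / 20 = 4/20.

0.200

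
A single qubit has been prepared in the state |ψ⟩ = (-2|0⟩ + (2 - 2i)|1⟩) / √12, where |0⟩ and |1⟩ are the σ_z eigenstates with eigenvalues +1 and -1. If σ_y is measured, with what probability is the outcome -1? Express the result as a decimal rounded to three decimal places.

0.167

|-y⟩ = (|0⟩ - i|1⟩)/√2, so ⟨-y|ψ⟩ = (2i) / (√2·√12).
P = |2i|² / 24 = 4/24.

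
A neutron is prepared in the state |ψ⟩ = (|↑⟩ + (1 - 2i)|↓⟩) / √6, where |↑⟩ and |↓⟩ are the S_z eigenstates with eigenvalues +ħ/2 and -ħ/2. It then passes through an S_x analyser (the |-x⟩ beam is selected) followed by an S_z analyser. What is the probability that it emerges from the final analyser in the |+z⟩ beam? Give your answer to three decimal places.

0.167

First analyser (S_x): P(|-x⟩) = |⟨-x|ψ⟩|² = 4/12.
After stage 1 the state is |-x⟩; P(|+z⟩) = |⟨+z|-x⟩|² = 1/2.
Joint probability = 4/12 × 1/2 = 0.167.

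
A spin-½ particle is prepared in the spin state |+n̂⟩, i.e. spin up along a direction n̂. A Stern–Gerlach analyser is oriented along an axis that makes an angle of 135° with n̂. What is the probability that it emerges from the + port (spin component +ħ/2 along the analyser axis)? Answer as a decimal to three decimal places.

0.146

For spin-½, the probability of finding spin-up along an axis at angle θ to the initial spin direction is cos²(θ/2); spin-down is sin²(θ/2).
θ = 135°, so P = cos²(67.5°) ≈ 0.146.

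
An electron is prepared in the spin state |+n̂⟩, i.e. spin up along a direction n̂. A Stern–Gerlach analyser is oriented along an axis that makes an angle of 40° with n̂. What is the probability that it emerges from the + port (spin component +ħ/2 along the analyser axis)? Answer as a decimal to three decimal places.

For spin-½, the probability of finding spin-up along an axis at angle θ to the initial spin direction is cos²(θ/2); spin-down is sin²(θ/2).
θ = 40°, so P = cos²(20°) ≈ 0.883.

0.883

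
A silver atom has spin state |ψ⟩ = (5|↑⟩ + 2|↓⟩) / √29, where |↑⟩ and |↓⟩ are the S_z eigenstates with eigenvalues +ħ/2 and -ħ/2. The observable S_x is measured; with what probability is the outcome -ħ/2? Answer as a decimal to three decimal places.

|-x⟩ = (|↑⟩ - |↓⟩)/√2, so ⟨-x|ψ⟩ = (3) / (√2·√29).
P = |3|² / 58 = 9/58.

0.155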